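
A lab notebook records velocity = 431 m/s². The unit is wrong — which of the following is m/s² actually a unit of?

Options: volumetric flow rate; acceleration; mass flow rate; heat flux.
acceleration

velocity should have units dimensionally equivalent to m / s (e.g. m/s).
The given unit 'm/s²' reduces to m / s^2. Of the listed options, that is the dimensionality of acceleration.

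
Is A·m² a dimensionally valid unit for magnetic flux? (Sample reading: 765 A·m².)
No

magnetic flux has SI base units: kg * m^2 / (A * s^2)
A·m² does NOT reduce to kg * m^2 / (A * s^2); a valid unit for magnetic flux would be e.g. Wb.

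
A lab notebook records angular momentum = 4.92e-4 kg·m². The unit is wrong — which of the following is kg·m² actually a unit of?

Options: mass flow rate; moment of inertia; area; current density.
moment of inertia

angular momentum should have units dimensionally equivalent to kg * m^2 / s (e.g. kg·m²/s).
The given unit 'kg·m²' reduces to kg * m^2. Of the listed options, that is the dimensionality of moment of inertia.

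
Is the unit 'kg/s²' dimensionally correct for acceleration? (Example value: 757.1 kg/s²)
No

acceleration has SI base units: m / s^2
kg/s² does NOT reduce to m / s^2; a valid unit for acceleration would be e.g. m/s².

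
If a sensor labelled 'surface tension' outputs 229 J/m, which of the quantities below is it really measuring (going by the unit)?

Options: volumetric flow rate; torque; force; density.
force

surface tension should have units dimensionally equivalent to kg / s^2 (e.g. N/m).
The given unit 'J/m' reduces to kg * m / s^2. Of the listed options, that is the dimensionality of force.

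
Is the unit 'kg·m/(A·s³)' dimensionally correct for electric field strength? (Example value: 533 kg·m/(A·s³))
Yes

electric field strength has SI base units: kg * m / (A * s^3)
kg·m/(A·s³) reduces to the same SI base units, so it is a valid unit for electric field strength.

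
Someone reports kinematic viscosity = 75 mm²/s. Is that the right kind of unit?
Yes

kinematic viscosity has SI base units: m^2 / s
mm²/s reduces to the same SI base units, so it is a valid unit for kinematic viscosity.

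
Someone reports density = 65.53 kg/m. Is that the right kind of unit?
No

density has SI base units: kg / m^3
kg/m does NOT reduce to kg / m^3; a valid unit for density would be e.g. kg/m³.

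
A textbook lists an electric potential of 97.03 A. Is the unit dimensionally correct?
No

electric potential has SI base units: kg * m^2 / (A * s^3)
A does NOT reduce to kg * m^2 / (A * s^3); a valid unit for electric potential would be e.g. V.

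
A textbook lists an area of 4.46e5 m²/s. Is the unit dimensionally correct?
No

area has SI base units: m^2
m²/s does NOT reduce to m^2; a valid unit for area would be e.g. m².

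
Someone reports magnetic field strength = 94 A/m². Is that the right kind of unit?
No

magnetic field strength has SI base units: A / m
A/m² does NOT reduce to A / m; a valid unit for magnetic field strength would be e.g. A/m.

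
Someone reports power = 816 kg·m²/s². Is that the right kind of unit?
No

power has SI base units: kg * m^2 / s^3
kg·m²/s² does NOT reduce to kg * m^2 / s^3; a valid unit for power would be e.g. W.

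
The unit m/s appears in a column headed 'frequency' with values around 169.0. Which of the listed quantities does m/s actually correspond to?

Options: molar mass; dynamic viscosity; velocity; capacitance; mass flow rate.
velocity

frequency should have units dimensionally equivalent to 1 / s (e.g. Hz).
The given unit 'm/s' reduces to m / s. Of the listed options, that is the dimensionality of velocity.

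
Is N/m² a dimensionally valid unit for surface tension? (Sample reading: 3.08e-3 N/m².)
No

surface tension has SI base units: kg / s^2
N/m² does NOT reduce to kg / s^2; a valid unit for surface tension would be e.g. N/m.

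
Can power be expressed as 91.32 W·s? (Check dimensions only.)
No

power has SI base units: kg * m^2 / s^3
W·s does NOT reduce to kg * m^2 / s^3; a valid unit for power would be e.g. W.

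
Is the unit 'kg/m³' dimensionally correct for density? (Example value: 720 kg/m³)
Yes

density has SI base units: kg / m^3
kg/m³ reduces to the same SI base units, so it is a valid unit for density.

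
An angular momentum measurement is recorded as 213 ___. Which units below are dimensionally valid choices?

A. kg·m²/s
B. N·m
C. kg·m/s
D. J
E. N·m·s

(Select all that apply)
A, E

angular momentum has SI base units: kg * m^2 / s

Checking each option against kg * m^2 / s:
  A. kg·m²/s: ✓ matches
  B. N·m: ✗ does not match
  C. kg·m/s: ✗ does not match
  D. J: ✗ does not match
  E. N·m·s: ✓ matches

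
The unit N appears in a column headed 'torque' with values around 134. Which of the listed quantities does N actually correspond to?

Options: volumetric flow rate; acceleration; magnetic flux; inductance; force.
force

torque should have units dimensionally equivalent to kg * m^2 / s^2 (e.g. N·m).
The given unit 'N' reduces to kg * m / s^2. Of the listed options, that is the dimensionality of force.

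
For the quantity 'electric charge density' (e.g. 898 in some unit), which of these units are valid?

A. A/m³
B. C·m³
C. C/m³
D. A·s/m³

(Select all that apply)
C, D

electric charge density has SI base units: A * s / m^3

Checking each option against A * s / m^3:
  A. A/m³: ✗ does not match
  B. C·m³: ✗ does not match
  C. C/m³: ✓ matches
  D. A·s/m³: ✓ matches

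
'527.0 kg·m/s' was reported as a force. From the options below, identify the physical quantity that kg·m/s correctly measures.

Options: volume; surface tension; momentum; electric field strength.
momentum

force should have units dimensionally equivalent to kg * m / s^2 (e.g. N).
The given unit 'kg·m/s' reduces to kg * m / s. Of the listed options, that is the dimensionality of momentum.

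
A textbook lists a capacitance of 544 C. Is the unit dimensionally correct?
No

capacitance has SI base units: A^2 * s^4 / (kg * m^2)
C does NOT reduce to A^2 * s^4 / (kg * m^2); a valid unit for capacitance would be e.g. F.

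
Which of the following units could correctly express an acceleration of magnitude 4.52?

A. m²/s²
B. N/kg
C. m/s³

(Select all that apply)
B

acceleration has SI base units: m / s^2

Checking each option against m / s^2:
  A. m²/s²: ✗ does not match
  B. N/kg: ✓ matches
  C. m/s³: ✗ does not match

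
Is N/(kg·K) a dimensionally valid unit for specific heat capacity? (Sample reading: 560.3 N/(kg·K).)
No

specific heat capacity has SI base units: m^2 / (s^2 * K)
N/(kg·K) does NOT reduce to m^2 / (s^2 * K); a valid unit for specific heat capacity would be e.g. J/(kg·K).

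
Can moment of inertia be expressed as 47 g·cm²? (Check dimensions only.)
Yes

moment of inertia has SI base units: kg * m^2
g·cm² reduces to the same SI base units, so it is a valid unit for moment of inertia.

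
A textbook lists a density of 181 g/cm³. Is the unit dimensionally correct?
Yes

density has SI base units: kg / m^3
g/cm³ reduces to the same SI base units, so it is a valid unit for density.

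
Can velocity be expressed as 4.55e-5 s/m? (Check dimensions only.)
No

velocity has SI base units: m / s
s/m does NOT reduce to m / s; a valid unit for velocity would be e.g. m/s.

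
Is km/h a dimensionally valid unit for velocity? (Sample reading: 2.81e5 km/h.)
Yes

velocity has SI base units: m / s
km/h reduces to the same SI base units, so it is a valid unit for velocity.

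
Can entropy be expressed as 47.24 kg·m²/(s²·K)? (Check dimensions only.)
Yes

entropy has SI base units: kg * m^2 / (s^2 * K)
kg·m²/(s²·K) reduces to the same SI base units, so it is a valid unit for entropy.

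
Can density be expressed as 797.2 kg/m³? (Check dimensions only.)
Yes

density has SI base units: kg / m^3
kg/m³ reduces to the same SI base units, so it is a valid unit for density.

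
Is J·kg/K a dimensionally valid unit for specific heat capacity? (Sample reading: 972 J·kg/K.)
No

specific heat capacity has SI base units: m^2 / (s^2 * K)
J·kg/K does NOT reduce to m^2 / (s^2 * K); a valid unit for specific heat capacity would be e.g. J/(kg·K).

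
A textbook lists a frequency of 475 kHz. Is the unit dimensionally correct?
Yes

frequency has SI base units: 1 / s
kHz reduces to the same SI base units, so it is a valid unit for frequency.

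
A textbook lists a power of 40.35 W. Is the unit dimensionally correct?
Yes

power has SI base units: kg * m^2 / s^3
W reduces to the same SI base units, so it is a valid unit for power.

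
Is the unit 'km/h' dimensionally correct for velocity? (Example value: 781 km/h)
Yes

velocity has SI base units: m / s
km/h reduces to the same SI base units, so it is a valid unit for velocity.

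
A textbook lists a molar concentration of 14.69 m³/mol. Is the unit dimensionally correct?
No

molar concentration has SI base units: mol / m^3
m³/mol does NOT reduce to mol / m^3; a valid unit for molar concentration would be e.g. mol/m³.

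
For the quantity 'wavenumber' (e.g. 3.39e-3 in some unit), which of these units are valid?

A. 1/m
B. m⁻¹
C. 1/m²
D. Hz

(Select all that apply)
A, B

wavenumber has SI base units: 1 / m

Checking each option against 1 / m:
  A. 1/m: ✓ matches
  B. m⁻¹: ✓ matches
  C. 1/m²: ✗ does not match
  D. Hz: ✗ does not match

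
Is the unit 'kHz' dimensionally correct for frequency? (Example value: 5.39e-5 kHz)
Yes

frequency has SI base units: 1 / s
kHz reduces to the same SI base units, so it is a valid unit for frequency.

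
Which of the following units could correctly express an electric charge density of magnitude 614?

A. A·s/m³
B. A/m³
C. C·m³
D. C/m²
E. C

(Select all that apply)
A

electric charge density has SI base units: A * s / m^3

Checking each option against A * s / m^3:
  A. A·s/m³: ✓ matches
  B. A/m³: ✗ does not match
  C. C·m³: ✗ does not match
  D. C/m²: ✗ does not match
  E. C: ✗ does not match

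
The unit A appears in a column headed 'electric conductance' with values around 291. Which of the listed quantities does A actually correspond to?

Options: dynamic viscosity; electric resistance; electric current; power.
electric current

electric conductance should have units dimensionally equivalent to A^2 * s^3 / (kg * m^2) (e.g. S).
The given unit 'A' reduces to A. Of the listed options, that is the dimensionality of electric current.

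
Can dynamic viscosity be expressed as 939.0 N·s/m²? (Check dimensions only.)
Yes

dynamic viscosity has SI base units: kg / (m * s)
N·s/m² reduces to the same SI base units, so it is a valid unit for dynamic viscosity.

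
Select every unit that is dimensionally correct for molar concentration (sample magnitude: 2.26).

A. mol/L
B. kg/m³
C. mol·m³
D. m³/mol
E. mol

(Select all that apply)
A

molar concentration has SI base units: mol / m^3

Checking each option against mol / m^3:
  A. mol/L: ✓ matches
  B. kg/m³: ✗ does not match
  C. mol·m³: ✗ does not match
  D. m³/mol: ✗ does not match
  E. mol: ✗ does not match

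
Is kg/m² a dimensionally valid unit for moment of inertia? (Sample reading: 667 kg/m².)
No

moment of inertia has SI base units: kg * m^2
kg/m² does NOT reduce to kg * m^2; a valid unit for moment of inertia would be e.g. kg·m².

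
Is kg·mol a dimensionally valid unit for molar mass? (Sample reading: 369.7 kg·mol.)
No

molar mass has SI base units: kg / mol
kg·mol does NOT reduce to kg / mol; a valid unit for molar mass would be e.g. kg/mol.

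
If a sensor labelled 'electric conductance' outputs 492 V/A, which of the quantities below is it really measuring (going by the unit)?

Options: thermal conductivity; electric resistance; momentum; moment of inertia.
electric resistance

electric conductance should have units dimensionally equivalent to A^2 * s^3 / (kg * m^2) (e.g. S).
The given unit 'V/A' reduces to kg * m^2 / (A^2 * s^3). Of the listed options, that is the dimensionality of electric resistance.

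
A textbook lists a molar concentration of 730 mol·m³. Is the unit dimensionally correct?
No

molar concentration has SI base units: mol / m^3
mol·m³ does NOT reduce to mol / m^3; a valid unit for molar concentration would be e.g. mol/m³.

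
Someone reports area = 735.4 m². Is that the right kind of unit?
Yes

area has SI base units: m^2
m² reduces to the same SI base units, so it is a valid unit for area.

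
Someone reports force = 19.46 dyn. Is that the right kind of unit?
Yes

force has SI base units: kg * m / s^2
dyn reduces to the same SI base units, so it is a valid unit for force.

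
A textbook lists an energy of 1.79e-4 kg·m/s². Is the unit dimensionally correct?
No

energy has SI base units: kg * m^2 / s^2
kg·m/s² does NOT reduce to kg * m^2 / s^2; a valid unit for energy would be e.g. J.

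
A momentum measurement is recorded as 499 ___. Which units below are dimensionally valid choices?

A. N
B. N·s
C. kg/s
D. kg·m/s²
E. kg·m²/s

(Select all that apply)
B

momentum has SI base units: kg * m / s

Checking each option against kg * m / s:
  A. N: ✗ does not match
  B. N·s: ✓ matches
  C. kg/s: ✗ does not match
  D. kg·m/s²: ✗ does not match
  E. kg·m²/s: ✗ does not match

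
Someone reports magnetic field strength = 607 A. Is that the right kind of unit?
No

magnetic field strength has SI base units: A / m
A does NOT reduce to A / m; a valid unit for magnetic field strength would be e.g. A/m.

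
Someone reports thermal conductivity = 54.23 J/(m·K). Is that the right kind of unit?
No

thermal conductivity has SI base units: kg * m / (s^3 * K)
J/(m·K) does NOT reduce to kg * m / (s^3 * K); a valid unit for thermal conductivity would be e.g. W/(m·K).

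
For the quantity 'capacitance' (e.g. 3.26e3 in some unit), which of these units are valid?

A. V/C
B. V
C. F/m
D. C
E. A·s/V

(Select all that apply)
E

capacitance has SI base units: A^2 * s^4 / (kg * m^2)

Checking each option against A^2 * s^4 / (kg * m^2):
  A. V/C: ✗ does not match
  B. V: ✗ does not match
  C. F/m: ✗ does not match
  D. C: ✗ does not match
  E. A·s/V: ✓ matches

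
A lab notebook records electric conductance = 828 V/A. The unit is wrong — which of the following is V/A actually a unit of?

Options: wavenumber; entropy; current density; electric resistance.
electric resistance

electric conductance should have units dimensionally equivalent to A^2 * s^3 / (kg * m^2) (e.g. S).
The given unit 'V/A' reduces to kg * m^2 / (A^2 * s^3). Of the listed options, that is the dimensionality of electric resistance.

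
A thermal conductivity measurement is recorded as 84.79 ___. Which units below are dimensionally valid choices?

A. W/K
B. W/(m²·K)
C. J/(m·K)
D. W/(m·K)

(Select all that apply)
D

thermal conductivity has SI base units: kg * m / (s^3 * K)

Checking each option against kg * m / (s^3 * K):
  A. W/K: ✗ does not match
  B. W/(m²·K): ✗ does not match
  C. J/(m·K): ✗ does not match
  D. W/(m·K): ✓ matches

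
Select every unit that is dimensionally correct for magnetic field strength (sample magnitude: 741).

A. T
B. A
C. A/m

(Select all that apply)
C

magnetic field strength has SI base units: A / m

Checking each option against A / m:
  A. T: ✗ does not match
  B. A: ✗ does not match
  C. A/m: ✓ matches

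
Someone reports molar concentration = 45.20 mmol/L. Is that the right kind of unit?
Yes

molar concentration has SI base units: mol / m^3
mmol/L reduces to the same SI base units, so it is a valid unit for molar concentration.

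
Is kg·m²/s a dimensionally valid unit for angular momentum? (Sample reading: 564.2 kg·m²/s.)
Yes

angular momentum has SI base units: kg * m^2 / s
kg·m²/s reduces to the same SI base units, so it is a valid unit for angular momentum.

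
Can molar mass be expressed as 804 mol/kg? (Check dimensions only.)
No

molar mass has SI base units: kg / mol
mol/kg does NOT reduce to kg / mol; a valid unit for molar mass would be e.g. kg/mol.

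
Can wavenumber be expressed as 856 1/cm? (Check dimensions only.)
Yes

wavenumber has SI base units: 1 / m
1/cm reduces to the same SI base units, so it is a valid unit for wavenumber.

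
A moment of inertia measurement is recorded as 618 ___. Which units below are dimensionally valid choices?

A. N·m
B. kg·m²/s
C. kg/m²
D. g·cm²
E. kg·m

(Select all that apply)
D

moment of inertia has SI base units: kg * m^2

Checking each option against kg * m^2:
  A. N·m: ✗ does not match
  B. kg·m²/s: ✗ does not match
  C. kg/m²: ✗ does not match
  D. g·cm²: ✓ matches
  E. kg·m: ✗ does not match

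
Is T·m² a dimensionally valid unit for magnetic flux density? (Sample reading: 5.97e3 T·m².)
No

magnetic flux density has SI base units: kg / (A * s^2)
T·m² does NOT reduce to kg / (A * s^2); a valid unit for magnetic flux density would be e.g. T.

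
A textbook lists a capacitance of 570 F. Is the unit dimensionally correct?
Yes

capacitance has SI base units: A^2 * s^4 / (kg * m^2)
F reduces to the same SI base units, so it is a valid unit for capacitance.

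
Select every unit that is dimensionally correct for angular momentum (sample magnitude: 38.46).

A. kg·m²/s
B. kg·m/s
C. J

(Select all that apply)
A

angular momentum has SI base units: kg * m^2 / s

Checking each option against kg * m^2 / s:
  A. kg·m²/s: ✓ matches
  B. kg·m/s: ✗ does not match
  C. J: ✗ does not match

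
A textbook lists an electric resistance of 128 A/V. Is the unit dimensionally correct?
No

electric resistance has SI base units: kg * m^2 / (A^2 * s^3)
A/V does NOT reduce to kg * m^2 / (A^2 * s^3); a valid unit for electric resistance would be e.g. Ω.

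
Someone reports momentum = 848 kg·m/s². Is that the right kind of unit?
No

momentum has SI base units: kg * m / s
kg·m/s² does NOT reduce to kg * m / s; a valid unit for momentum would be e.g. kg·m/s.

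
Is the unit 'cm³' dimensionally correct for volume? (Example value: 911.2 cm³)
Yes

volume has SI base units: m^3
cm³ reduces to the same SI base units, so it is a valid unit for volume.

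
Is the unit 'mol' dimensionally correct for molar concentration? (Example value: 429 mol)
No

molar concentration has SI base units: mol / m^3
mol does NOT reduce to mol / m^3; a valid unit for molar concentration would be e.g. mol/m³.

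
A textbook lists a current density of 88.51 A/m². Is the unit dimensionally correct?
Yes

current density has SI base units: A / m^2
A/m² reduces to the same SI base units, so it is a valid unit for current density.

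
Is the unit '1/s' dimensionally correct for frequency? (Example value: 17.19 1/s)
Yes

frequency has SI base units: 1 / s
1/s reduces to the same SI base units, so it is a valid unit for frequency.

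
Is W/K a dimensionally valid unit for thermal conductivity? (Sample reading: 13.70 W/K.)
No

thermal conductivity has SI base units: kg * m / (s^3 * K)
W/K does NOT reduce to kg * m / (s^3 * K); a valid unit for thermal conductivity would be e.g. W/(m·K).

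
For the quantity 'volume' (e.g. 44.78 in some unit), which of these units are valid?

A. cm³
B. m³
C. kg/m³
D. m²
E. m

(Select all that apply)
A, B

volume has SI base units: m^3

Checking each option against m^3:
  A. cm³: ✓ matches
  B. m³: ✓ matches
  C. kg/m³: ✗ does not match
  D. m²: ✗ does not match
  E. m: ✗ does not match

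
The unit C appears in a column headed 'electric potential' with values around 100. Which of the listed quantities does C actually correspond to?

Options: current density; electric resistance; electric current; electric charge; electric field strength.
electric charge

electric potential should have units dimensionally equivalent to kg * m^2 / (A * s^3) (e.g. V).
The given unit 'C' reduces to A * s. Of the listed options, that is the dimensionality of electric charge.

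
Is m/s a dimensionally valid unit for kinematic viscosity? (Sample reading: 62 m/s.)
No

kinematic viscosity has SI base units: m^2 / s
m/s does NOT reduce to m^2 / s; a valid unit for kinematic viscosity would be e.g. m²/s.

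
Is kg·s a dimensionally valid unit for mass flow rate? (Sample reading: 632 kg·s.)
No

mass flow rate has SI base units: kg / s
kg·s does NOT reduce to kg / s; a valid unit for mass flow rate would be e.g. kg/s.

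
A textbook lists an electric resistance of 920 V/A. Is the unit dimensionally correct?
Yes

electric resistance has SI base units: kg * m^2 / (A^2 * s^3)
V/A reduces to the same SI base units, so it is a valid unit for electric resistance.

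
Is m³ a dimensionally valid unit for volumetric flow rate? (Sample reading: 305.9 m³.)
No

volumetric flow rate has SI base units: m^3 / s
m³ does NOT reduce to m^3 / s; a valid unit for volumetric flow rate would be e.g. m³/s.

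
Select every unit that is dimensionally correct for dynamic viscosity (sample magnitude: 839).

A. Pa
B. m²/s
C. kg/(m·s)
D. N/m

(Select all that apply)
C

dynamic viscosity has SI base units: kg / (m * s)

Checking each option against kg / (m * s):
  A. Pa: ✗ does not match
  B. m²/s: ✗ does not match
  C. kg/(m·s): ✓ matches
  D. N/m: ✗ does not match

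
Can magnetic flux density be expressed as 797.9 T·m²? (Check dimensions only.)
No

magnetic flux density has SI base units: kg / (A * s^2)
T·m² does NOT reduce to kg / (A * s^2); a valid unit for magnetic flux density would be e.g. T.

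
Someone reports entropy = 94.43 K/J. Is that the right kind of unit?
No

entropy has SI base units: kg * m^2 / (s^2 * K)
K/J does NOT reduce to kg * m^2 / (s^2 * K); a valid unit for entropy would be e.g. J/K.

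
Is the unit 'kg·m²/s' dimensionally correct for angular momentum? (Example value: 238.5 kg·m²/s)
Yes

angular momentum has SI base units: kg * m^2 / s
kg·m²/s reduces to the same SI base units, so it is a valid unit for angular momentum.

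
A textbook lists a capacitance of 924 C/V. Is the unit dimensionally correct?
Yes

capacitance has SI base units: A^2 * s^4 / (kg * m^2)
C/V reduces to the same SI base units, so it is a valid unit for capacitance.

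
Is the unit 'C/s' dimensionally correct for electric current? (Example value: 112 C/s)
Yes

electric current has SI base units: A
C/s reduces to the same SI base units, so it is a valid unit for electric current.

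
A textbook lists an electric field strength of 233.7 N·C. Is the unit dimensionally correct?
No

electric field strength has SI base units: kg * m / (A * s^3)
N·C does NOT reduce to kg * m / (A * s^3); a valid unit for electric field strength would be e.g. V/m.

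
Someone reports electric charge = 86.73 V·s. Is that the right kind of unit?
No

electric charge has SI base units: A * s
V·s does NOT reduce to A * s; a valid unit for electric charge would be e.g. C.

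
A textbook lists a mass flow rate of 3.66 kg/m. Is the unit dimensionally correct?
No

mass flow rate has SI base units: kg / s
kg/m does NOT reduce to kg / s; a valid unit for mass flow rate would be e.g. kg/s.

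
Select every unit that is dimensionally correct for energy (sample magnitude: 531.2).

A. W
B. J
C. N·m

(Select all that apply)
B, C

energy has SI base units: kg * m^2 / s^2

Checking each option against kg * m^2 / s^2:
  A. W: ✗ does not match
  B. J: ✓ matches
  C. N·m: ✓ matches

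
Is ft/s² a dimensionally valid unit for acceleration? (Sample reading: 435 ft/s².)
Yes

acceleration has SI base units: m / s^2
ft/s² reduces to the same SI base units, so it is a valid unit for acceleration.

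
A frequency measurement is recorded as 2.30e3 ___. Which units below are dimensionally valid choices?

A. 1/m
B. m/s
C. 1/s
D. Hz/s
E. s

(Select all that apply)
C

frequency has SI base units: 1 / s

Checking each option against 1 / s:
  A. 1/m: ✗ does not match
  B. m/s: ✗ does not match
  C. 1/s: ✓ matches
  D. Hz/s: ✗ does not match
  E. s: ✗ does not match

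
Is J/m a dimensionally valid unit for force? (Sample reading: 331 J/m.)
Yes

force has SI base units: kg * m / s^2
J/m reduces to the same SI base units, so it is a valid unit for force.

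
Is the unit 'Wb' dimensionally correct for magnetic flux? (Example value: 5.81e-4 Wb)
Yes

magnetic flux has SI base units: kg * m^2 / (A * s^2)
Wb reduces to the same SI base units, so it is a valid unit for magnetic flux.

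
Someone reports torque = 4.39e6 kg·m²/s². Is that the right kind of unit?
Yes

torque has SI base units: kg * m^2 / s^2
kg·m²/s² reduces to the same SI base units, so it is a valid unit for torque.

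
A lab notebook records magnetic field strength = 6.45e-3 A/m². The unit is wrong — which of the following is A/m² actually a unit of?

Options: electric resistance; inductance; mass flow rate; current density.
current density

magnetic field strength should have units dimensionally equivalent to A / m (e.g. A/m).
The given unit 'A/m²' reduces to A / m^2. Of the listed options, that is the dimensionality of current density.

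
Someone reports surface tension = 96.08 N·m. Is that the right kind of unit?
No

surface tension has SI base units: kg / s^2
N·m does NOT reduce to kg / s^2; a valid unit for surface tension would be e.g. N/m.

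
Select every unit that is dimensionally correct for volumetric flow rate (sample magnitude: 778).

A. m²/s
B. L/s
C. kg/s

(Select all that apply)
B

volumetric flow rate has SI base units: m^3 / s

Checking each option against m^3 / s:
  A. m²/s: ✗ does not match
  B. L/s: ✓ matches
  C. kg/s: ✗ does not match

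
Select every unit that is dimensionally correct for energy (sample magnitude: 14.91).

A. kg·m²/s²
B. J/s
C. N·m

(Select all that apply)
A, C

energy has SI base units: kg * m^2 / s^2

Checking each option against kg * m^2 / s^2:
  A. kg·m²/s²: ✓ matches
  B. J/s: ✗ does not match
  C. N·m: ✓ matches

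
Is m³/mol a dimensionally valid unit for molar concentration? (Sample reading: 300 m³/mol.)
No

molar concentration has SI base units: mol / m^3
m³/mol does NOT reduce to mol / m^3; a valid unit for molar concentration would be e.g. mol/m³.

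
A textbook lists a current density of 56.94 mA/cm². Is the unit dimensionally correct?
Yes

current density has SI base units: A / m^2
mA/cm² reduces to the same SI base units, so it is a valid unit for current density.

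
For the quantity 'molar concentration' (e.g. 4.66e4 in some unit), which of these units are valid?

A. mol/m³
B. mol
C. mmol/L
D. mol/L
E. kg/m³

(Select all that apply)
A, C, D

molar concentration has SI base units: mol / m^3

Checking each option against mol / m^3:
  A. mol/m³: ✓ matches
  B. mol: ✗ does not match
  C. mmol/L: ✓ matches
  D. mol/L: ✓ matches
  E. kg/m³: ✗ does not match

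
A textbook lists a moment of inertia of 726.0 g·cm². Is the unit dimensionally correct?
Yes

moment of inertia has SI base units: kg * m^2
g·cm² reduces to the same SI base units, so it is a valid unit for moment of inertia.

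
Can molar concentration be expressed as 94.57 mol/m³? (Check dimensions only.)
Yes

molar concentration has SI base units: mol / m^3
mol/m³ reduces to the same SI base units, so it is a valid unit for molar concentration.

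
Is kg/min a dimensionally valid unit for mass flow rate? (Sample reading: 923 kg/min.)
Yes

mass flow rate has SI base units: kg / s
kg/min reduces to the same SI base units, so it is a valid unit for mass flow rate.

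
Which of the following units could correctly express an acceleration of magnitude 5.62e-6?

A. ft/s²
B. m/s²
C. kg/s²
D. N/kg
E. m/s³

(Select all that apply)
A, B, D

acceleration has SI base units: m / s^2

Checking each option against m / s^2:
  A. ft/s²: ✓ matches
  B. m/s²: ✓ matches
  C. kg/s²: ✗ does not match
  D. N/kg: ✓ matches
  E. m/s³: ✗ does not match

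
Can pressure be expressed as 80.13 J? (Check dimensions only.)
No

pressure has SI base units: kg / (m * s^2)
J does NOT reduce to kg / (m * s^2); a valid unit for pressure would be e.g. Pa.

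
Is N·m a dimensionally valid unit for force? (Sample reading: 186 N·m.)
No

force has SI base units: kg * m / s^2
N·m does NOT reduce to kg * m / s^2; a valid unit for force would be e.g. N.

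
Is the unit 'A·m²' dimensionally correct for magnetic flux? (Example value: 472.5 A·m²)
No

magnetic flux has SI base units: kg * m^2 / (A * s^2)
A·m² does NOT reduce to kg * m^2 / (A * s^2); a valid unit for magnetic flux would be e.g. Wb.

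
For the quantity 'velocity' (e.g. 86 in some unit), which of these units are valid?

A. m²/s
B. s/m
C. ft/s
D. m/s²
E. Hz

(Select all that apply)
C

velocity has SI base units: m / s

Checking each option against m / s:
  A. m²/s: ✗ does not match
  B. s/m: ✗ does not match
  C. ft/s: ✓ matches
  D. m/s²: ✗ does not match
  E. Hz: ✗ does not match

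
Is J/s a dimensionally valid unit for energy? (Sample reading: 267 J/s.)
No

energy has SI base units: kg * m^2 / s^2
J/s does NOT reduce to kg * m^2 / s^2; a valid unit for energy would be e.g. J.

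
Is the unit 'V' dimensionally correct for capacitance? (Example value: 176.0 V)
No

capacitance has SI base units: A^2 * s^4 / (kg * m^2)
V does NOT reduce to A^2 * s^4 / (kg * m^2); a valid unit for capacitance would be e.g. F.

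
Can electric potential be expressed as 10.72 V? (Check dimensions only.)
Yes

electric potential has SI base units: kg * m^2 / (A * s^3)
V reduces to the same SI base units, so it is a valid unit for electric potential.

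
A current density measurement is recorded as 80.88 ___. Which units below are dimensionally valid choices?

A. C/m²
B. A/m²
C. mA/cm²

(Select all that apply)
B, C

current density has SI base units: A / m^2

Checking each option against A / m^2:
  A. C/m²: ✗ does not match
  B. A/m²: ✓ matches
  C. mA/cm²: ✓ matches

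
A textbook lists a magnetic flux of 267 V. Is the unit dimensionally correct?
No

magnetic flux has SI base units: kg * m^2 / (A * s^2)
V does NOT reduce to kg * m^2 / (A * s^2); a valid unit for magnetic flux would be e.g. Wb.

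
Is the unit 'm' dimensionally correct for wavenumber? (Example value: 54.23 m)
No

wavenumber has SI base units: 1 / m
m does NOT reduce to 1 / m; a valid unit for wavenumber would be e.g. 1/m.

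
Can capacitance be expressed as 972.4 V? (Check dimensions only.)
No

capacitance has SI base units: A^2 * s^4 / (kg * m^2)
V does NOT reduce to A^2 * s^4 / (kg * m^2); a valid unit for capacitance would be e.g. F.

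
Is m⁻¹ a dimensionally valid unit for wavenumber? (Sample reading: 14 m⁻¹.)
Yes

wavenumber has SI base units: 1 / m
m⁻¹ reduces to the same SI base units, so it is a valid unit for wavenumber.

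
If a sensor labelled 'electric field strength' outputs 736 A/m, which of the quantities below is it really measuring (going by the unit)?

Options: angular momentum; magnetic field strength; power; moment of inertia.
magnetic field strength

electric field strength should have units dimensionally equivalent to kg * m / (A * s^3) (e.g. V/m).
The given unit 'A/m' reduces to A / m. Of the listed options, that is the dimensionality of magnetic field strength.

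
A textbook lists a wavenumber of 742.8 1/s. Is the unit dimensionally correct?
No

wavenumber has SI base units: 1 / m
1/s does NOT reduce to 1 / m; a valid unit for wavenumber would be e.g. 1/m.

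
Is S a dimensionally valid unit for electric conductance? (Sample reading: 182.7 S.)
Yes

electric conductance has SI base units: A^2 * s^3 / (kg * m^2)
S reduces to the same SI base units, so it is a valid unit for electric conductance.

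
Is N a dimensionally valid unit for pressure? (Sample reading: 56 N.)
No

pressure has SI base units: kg / (m * s^2)
N does NOT reduce to kg / (m * s^2); a valid unit for pressure would be e.g. Pa.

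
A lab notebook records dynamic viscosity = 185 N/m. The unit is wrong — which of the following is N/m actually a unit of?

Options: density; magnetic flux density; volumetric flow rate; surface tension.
surface tension

dynamic viscosity should have units dimensionally equivalent to kg / (m * s) (e.g. Pa·s).
The given unit 'N/m' reduces to kg / s^2. Of the listed options, that is the dimensionality of surface tension.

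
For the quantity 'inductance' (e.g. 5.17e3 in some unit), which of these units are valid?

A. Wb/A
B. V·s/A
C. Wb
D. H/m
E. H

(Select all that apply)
A, B, E

inductance has SI base units: kg * m^2 / (A^2 * s^2)

Checking each option against kg * m^2 / (A^2 * s^2):
  A. Wb/A: ✓ matches
  B. V·s/A: ✓ matches
  C. Wb: ✗ does not match
  D. H/m: ✗ does not match
  E. H: ✓ matches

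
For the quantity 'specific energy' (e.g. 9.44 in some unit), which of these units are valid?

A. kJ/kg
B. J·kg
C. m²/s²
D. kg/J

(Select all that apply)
A, C

specific energy has SI base units: m^2 / s^2

Checking each option against m^2 / s^2:
  A. kJ/kg: ✓ matches
  B. J·kg: ✗ does not match
  C. m²/s²: ✓ matches
  D. kg/J: ✗ does not match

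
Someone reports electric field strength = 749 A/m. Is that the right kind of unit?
No

electric field strength has SI base units: kg * m / (A * s^3)
A/m does NOT reduce to kg * m / (A * s^3); a valid unit for electric field strength would be e.g. V/m.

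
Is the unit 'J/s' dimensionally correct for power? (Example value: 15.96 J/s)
Yes

power has SI base units: kg * m^2 / s^3
J/s reduces to the same SI base units, so it is a valid unit for power.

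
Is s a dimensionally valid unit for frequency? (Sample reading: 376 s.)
No

frequency has SI base units: 1 / s
s does NOT reduce to 1 / s; a valid unit for frequency would be e.g. Hz.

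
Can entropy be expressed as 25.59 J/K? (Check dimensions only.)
Yes

entropy has SI base units: kg * m^2 / (s^2 * K)
J/K reduces to the same SI base units, so it is a valid unit for entropy.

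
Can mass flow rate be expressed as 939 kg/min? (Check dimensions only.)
Yes

mass flow rate has SI base units: kg / s
kg/min reduces to the same SI base units, so it is a valid unit for mass flow rate.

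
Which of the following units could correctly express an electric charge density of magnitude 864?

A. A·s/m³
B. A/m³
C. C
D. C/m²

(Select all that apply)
A

electric charge density has SI base units: A * s / m^3

Checking each option against A * s / m^3:
  A. A·s/m³: ✓ matches
  B. A/m³: ✗ does not match
  C. C: ✗ does not match
  D. C/m²: ✗ does not match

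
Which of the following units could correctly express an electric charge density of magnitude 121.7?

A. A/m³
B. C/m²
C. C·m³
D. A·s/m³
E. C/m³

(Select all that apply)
D, E

electric charge density has SI base units: A * s / m^3

Checking each option against A * s / m^3:
  A. A/m³: ✗ does not match
  B. C/m²: ✗ does not match
  C. C·m³: ✗ does not match
  D. A·s/m³: ✓ matches
  E. C/m³: ✓ matches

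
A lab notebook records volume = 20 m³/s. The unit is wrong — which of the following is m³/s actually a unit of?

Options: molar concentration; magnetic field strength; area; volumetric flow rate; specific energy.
volumetric flow rate

volume should have units dimensionally equivalent to m^3 (e.g. m³).
The given unit 'm³/s' reduces to m^3 / s. Of the listed options, that is the dimensionality of volumetric flow rate.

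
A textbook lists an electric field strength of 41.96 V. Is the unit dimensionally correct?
No

electric field strength has SI base units: kg * m / (A * s^3)
V does NOT reduce to kg * m / (A * s^3); a valid unit for electric field strength would be e.g. V/m.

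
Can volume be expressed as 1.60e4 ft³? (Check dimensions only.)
Yes

volume has SI base units: m^3
ft³ reduces to the same SI base units, so it is a valid unit for volume.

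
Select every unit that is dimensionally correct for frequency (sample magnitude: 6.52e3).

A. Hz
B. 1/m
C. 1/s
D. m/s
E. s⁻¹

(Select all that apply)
A, C, E

frequency has SI base units: 1 / s

Checking each option against 1 / s:
  A. Hz: ✓ matches
  B. 1/m: ✗ does not match
  C. 1/s: ✓ matches
  D. m/s: ✗ does not match
  E. s⁻¹: ✓ matches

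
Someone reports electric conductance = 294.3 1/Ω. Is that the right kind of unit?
Yes

electric conductance has SI base units: A^2 * s^3 / (kg * m^2)
1/Ω reduces to the same SI base units, so it is a valid unit for electric conductance.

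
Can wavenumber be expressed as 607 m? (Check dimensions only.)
No

wavenumber has SI base units: 1 / m
m does NOT reduce to 1 / m; a valid unit for wavenumber would be e.g. 1/m.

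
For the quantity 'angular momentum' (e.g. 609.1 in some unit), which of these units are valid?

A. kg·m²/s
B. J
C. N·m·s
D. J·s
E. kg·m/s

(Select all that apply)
A, C, D

angular momentum has SI base units: kg * m^2 / s

Checking each option against kg * m^2 / s:
  A. kg·m²/s: ✓ matches
  B. J: ✗ does not match
  C. N·m·s: ✓ matches
  D. J·s: ✓ matches
  E. kg·m/s: ✗ does not match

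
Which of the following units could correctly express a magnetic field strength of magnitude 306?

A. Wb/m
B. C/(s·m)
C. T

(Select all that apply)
B

magnetic field strength has SI base units: A / m

Checking each option against A / m:
  A. Wb/m: ✗ does not match
  B. C/(s·m): ✓ matches
  C. T: ✗ does not match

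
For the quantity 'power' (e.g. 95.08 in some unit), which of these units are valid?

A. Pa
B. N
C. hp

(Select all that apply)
C

power has SI base units: kg * m^2 / s^3

Checking each option against kg * m^2 / s^3:
  A. Pa: ✗ does not match
  B. N: ✗ does not match
  C. hp: ✓ matches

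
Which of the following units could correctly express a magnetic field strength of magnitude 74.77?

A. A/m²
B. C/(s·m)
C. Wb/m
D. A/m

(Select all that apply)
B, D

magnetic field strength has SI base units: A / m

Checking each option against A / m:
  A. A/m²: ✗ does not match
  B. C/(s·m): ✓ matches
  C. Wb/m: ✗ does not match
  D. A/m: ✓ matches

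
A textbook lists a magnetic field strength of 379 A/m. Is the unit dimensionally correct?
Yes

magnetic field strength has SI base units: A / m
A/m reduces to the same SI base units, so it is a valid unit for magnetic field strength.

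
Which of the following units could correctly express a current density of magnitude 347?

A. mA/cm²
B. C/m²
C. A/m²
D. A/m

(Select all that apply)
A, C

current density has SI base units: A / m^2

Checking each option against A / m^2:
  A. mA/cm²: ✓ matches
  B. C/m²: ✗ does not match
  C. A/m²: ✓ matches
  D. A/m: ✗ does not match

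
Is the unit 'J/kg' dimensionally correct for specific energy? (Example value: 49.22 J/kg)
Yes

specific energy has SI base units: m^2 / s^2
J/kg reduces to the same SI base units, so it is a valid unit for specific energy.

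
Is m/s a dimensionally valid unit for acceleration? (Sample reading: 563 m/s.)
No

acceleration has SI base units: m / s^2
m/s does NOT reduce to m / s^2; a valid unit for acceleration would be e.g. m/s².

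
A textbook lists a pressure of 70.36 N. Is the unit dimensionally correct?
No

pressure has SI base units: kg / (m * s^2)
N does NOT reduce to kg / (m * s^2); a valid unit for pressure would be e.g. Pa.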